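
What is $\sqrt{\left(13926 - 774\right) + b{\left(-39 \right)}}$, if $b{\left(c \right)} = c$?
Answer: $3 \sqrt{1457} \approx 114.51$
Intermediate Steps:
$\sqrt{\left(13926 - 774\right) + b{\left(-39 \right)}} = \sqrt{\left(13926 - 774\right) - 39} = \sqrt{13152 - 39} = \sqrt{13113} = 3 \sqrt{1457}$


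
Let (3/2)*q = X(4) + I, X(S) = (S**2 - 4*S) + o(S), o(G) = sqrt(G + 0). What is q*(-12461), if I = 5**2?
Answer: -224298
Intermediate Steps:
o(G) = sqrt(G)
I = 25
X(S) = sqrt(S) + S**2 - 4*S (X(S) = (S**2 - 4*S) + sqrt(S) = sqrt(S) + S**2 - 4*S)
q = 18 (q = 2*((sqrt(4) + 4**2 - 4*4) + 25)/3 = 2*((2 + 16 - 16) + 25)/3 = 2*(2 + 25)/3 = (2/3)*27 = 18)
q*(-12461) = 18*(-12461) = -224298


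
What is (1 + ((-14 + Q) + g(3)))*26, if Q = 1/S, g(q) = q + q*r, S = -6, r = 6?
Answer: 611/3 ≈ 203.67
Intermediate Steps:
g(q) = 7*q (g(q) = q + q*6 = q + 6*q = 7*q)
Q = -⅙ (Q = 1/(-6) = -⅙ ≈ -0.16667)
(1 + ((-14 + Q) + g(3)))*26 = (1 + ((-14 - ⅙) + 7*3))*26 = (1 + (-85/6 + 21))*26 = (1 + 41/6)*26 = (47/6)*26 = 611/3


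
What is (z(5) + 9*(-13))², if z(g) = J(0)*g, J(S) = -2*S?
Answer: 13689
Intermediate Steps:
z(g) = 0 (z(g) = (-2*0)*g = 0*g = 0)
(z(5) + 9*(-13))² = (0 + 9*(-13))² = (0 - 117)² = (-117)² = 13689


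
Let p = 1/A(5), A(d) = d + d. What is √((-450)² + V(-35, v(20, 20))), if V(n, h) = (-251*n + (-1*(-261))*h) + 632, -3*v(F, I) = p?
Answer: √21190830/10 ≈ 460.33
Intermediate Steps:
A(d) = 2*d
p = ⅒ (p = 1/(2*5) = 1/10 = ⅒ ≈ 0.10000)
v(F, I) = -1/30 (v(F, I) = -⅓*⅒ = -1/30)
V(n, h) = 632 - 251*n + 261*h (V(n, h) = (-251*n + 261*h) + 632 = 632 - 251*n + 261*h)
√((-450)² + V(-35, v(20, 20))) = √((-450)² + (632 - 251*(-35) + 261*(-1/30))) = √(202500 + (632 + 8785 - 87/10)) = √(202500 + 94083/10) = √(2119083/10) = √21190830/10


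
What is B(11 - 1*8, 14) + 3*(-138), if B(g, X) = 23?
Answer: -391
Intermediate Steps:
B(11 - 1*8, 14) + 3*(-138) = 23 + 3*(-138) = 23 - 414 = -391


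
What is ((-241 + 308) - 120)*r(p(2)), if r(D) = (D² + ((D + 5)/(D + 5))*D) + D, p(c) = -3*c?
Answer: -1272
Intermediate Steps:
r(D) = D² + 2*D (r(D) = (D² + ((5 + D)/(5 + D))*D) + D = (D² + 1*D) + D = (D² + D) + D = (D + D²) + D = D² + 2*D)
((-241 + 308) - 120)*r(p(2)) = ((-241 + 308) - 120)*((-3*2)*(2 - 3*2)) = (67 - 120)*(-6*(2 - 6)) = -(-318)*(-4) = -53*24 = -1272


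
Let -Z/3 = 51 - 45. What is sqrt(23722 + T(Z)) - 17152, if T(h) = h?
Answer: -17152 + 2*sqrt(5926) ≈ -16998.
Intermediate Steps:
Z = -18 (Z = -3*(51 - 45) = -3*6 = -18)
sqrt(23722 + T(Z)) - 17152 = sqrt(23722 - 18) - 17152 = sqrt(23704) - 17152 = 2*sqrt(5926) - 17152 = -17152 + 2*sqrt(5926)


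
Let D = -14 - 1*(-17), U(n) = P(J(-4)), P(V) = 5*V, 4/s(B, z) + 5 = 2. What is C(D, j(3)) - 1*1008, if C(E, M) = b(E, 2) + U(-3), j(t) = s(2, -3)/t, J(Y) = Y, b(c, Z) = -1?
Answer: -1029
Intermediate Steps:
s(B, z) = -4/3 (s(B, z) = 4/(-5 + 2) = 4/(-3) = 4*(-⅓) = -4/3)
U(n) = -20 (U(n) = 5*(-4) = -20)
j(t) = -4/(3*t)
D = 3 (D = -14 + 17 = 3)
C(E, M) = -21 (C(E, M) = -1 - 20 = -21)
C(D, j(3)) - 1*1008 = -21 - 1*1008 = -21 - 1008 = -1029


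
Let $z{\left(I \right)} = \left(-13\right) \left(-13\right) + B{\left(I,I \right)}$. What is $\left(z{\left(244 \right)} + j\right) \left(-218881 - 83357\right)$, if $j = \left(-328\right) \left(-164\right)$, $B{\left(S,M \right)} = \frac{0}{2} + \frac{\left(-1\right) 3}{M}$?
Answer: $- \frac{1989705442239}{122} \approx -1.6309 \cdot 10^{10}$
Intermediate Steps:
$B{\left(S,M \right)} = - \frac{3}{M}$ ($B{\left(S,M \right)} = 0 \cdot \frac{1}{2} - \frac{3}{M} = 0 - \frac{3}{M} = - \frac{3}{M}$)
$z{\left(I \right)} = 169 - \frac{3}{I}$ ($z{\left(I \right)} = \left(-13\right) \left(-13\right) - \frac{3}{I} = 169 - \frac{3}{I}$)
$j = 53792$
$\left(z{\left(244 \right)} + j\right) \left(-218881 - 83357\right) = \left(\left(169 - \frac{3}{244}\right) + 53792\right) \left(-218881 - 83357\right) = \left(\left(169 - \frac{3}{244}\right) + 53792\right) \left(-302238\right) = \left(\frac{41233}{244} + 53792\right) \left(-302238\right) = \frac{13166481}{244} \left(-302238\right) = - \frac{1989705442239}{122}$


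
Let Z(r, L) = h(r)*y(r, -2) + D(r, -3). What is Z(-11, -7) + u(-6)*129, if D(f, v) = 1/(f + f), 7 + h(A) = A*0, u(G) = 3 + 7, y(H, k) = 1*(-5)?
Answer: 29149/22 ≈ 1325.0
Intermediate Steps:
y(H, k) = -5
u(G) = 10
h(A) = -7 (h(A) = -7 + A*0 = -7 + 0 = -7)
D(f, v) = 1/(2*f)
Z(r, L) = 35 + 1/(2*r) (Z(r, L) = -7*(-5) + 1/(2*r) = 35 + 1/(2*r))
Z(-11, -7) + u(-6)*129 = (35 + (½)/(-11)) + 10*129 = (35 + (½)*(-1/11)) + 1290 = (35 - 1/22) + 1290 = 769/22 + 1290 = 29149/22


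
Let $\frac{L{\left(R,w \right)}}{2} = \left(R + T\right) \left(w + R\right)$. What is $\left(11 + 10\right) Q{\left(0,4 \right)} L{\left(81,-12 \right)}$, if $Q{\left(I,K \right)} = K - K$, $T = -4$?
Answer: $0$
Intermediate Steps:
$L{\left(R,w \right)} = 2 \left(-4 + R\right) \left(R + w\right)$ ($L{\left(R,w \right)} = 2 \left(R - 4\right) \left(w + R\right) = 2 \left(-4 + R\right) \left(R + w\right)$)
$Q{\left(I,K \right)} = 0$
$\left(11 + 10\right) Q{\left(0,4 \right)} L{\left(81,-12 \right)} = \left(11 + 10\right) 0 \left(\left(-8\right) 81 - -96 + 2 \cdot 81^{2} + 2 \cdot 81 \left(-12\right)\right) = 21 \cdot 0 \left(-648 + 96 + 2 \cdot 6561 - 1944\right) = 0 \left(-648 + 96 + 13122 - 1944\right) = 0 \cdot 10626 = 0$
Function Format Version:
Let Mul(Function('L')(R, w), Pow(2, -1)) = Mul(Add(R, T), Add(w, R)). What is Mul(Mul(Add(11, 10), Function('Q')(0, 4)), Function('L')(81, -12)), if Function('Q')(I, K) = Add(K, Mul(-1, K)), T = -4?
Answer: 0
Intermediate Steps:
Function('L')(R, w) = Mul(2, Add(-4, R), Add(R, w)) (Function('L')(R, w) = Mul(2, Mul(Add(R, -4), Add(w, R))) = Mul(2, Mul(Add(-4, R), Add(R, w))) = Mul(2, Add(-4, R), Add(R, w)))
Function('Q')(I, K) = 0
Mul(Mul(Add(11, 10), Function('Q')(0, 4)), Function('L')(81, -12)) = Mul(Mul(Add(11, 10), 0), Add(Mul(-8, 81), Mul(-8, -12), Mul(2, Pow(81, 2)), Mul(2, 81, -12))) = Mul(Mul(21, 0), Add(-648, 96, Mul(2, 6561), -1944)) = Mul(0, Add(-648, 96, 13122, -1944)) = Mul(0, 10626) = 0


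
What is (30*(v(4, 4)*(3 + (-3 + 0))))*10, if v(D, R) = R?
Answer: 0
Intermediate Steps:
(30*(v(4, 4)*(3 + (-3 + 0))))*10 = (30*(4*(3 + (-3 + 0))))*10 = (30*(4*(3 - 3)))*10 = (30*(4*0))*10 = (30*0)*10 = 0*10 = 0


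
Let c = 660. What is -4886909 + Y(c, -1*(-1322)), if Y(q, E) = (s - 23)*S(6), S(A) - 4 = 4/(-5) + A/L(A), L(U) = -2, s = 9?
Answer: -24434559/5 ≈ -4.8869e+6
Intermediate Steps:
S(A) = 16/5 - A/2 (S(A) = 4 + (4/(-5) + A/(-2)) = 4 + (4*(-⅕) + A*(-½)) = 4 + (-⅘ - A/2) = 16/5 - A/2)
Y(q, E) = -14/5 (Y(q, E) = (9 - 23)*(16/5 - ½*6) = -14*(16/5 - 3) = -14*⅕ = -14/5)
-4886909 + Y(c, -1*(-1322)) = -4886909 - 14/5 = -24434559/5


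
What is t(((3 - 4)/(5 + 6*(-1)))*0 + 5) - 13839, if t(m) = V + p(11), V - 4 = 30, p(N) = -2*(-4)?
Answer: -13797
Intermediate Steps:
p(N) = 8
V = 34 (V = 4 + 30 = 34)
t(m) = 42 (t(m) = 34 + 8 = 42)
t(((3 - 4)/(5 + 6*(-1)))*0 + 5) - 13839 = 42 - 13839 = -13797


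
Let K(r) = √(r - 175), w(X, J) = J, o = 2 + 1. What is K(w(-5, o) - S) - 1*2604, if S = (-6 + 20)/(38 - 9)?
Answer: -2604 + I*√145058/29 ≈ -2604.0 + 13.133*I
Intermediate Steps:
o = 3
S = 14/29 ≈ 0.48276
K(r) = √(-175 + r)
K(w(-5, o) - S) - 1*2604 = √(-175 + (3 - 1*14/29)) - 1*2604 = √(-175 + (3 - 14/29)) - 2604 = √(-175 + 73/29) - 2604 = √(-5002/29) - 2604 = I*√145058/29 - 2604 = -2604 + I*√145058/29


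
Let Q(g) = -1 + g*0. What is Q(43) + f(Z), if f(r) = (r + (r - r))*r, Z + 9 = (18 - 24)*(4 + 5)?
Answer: 3968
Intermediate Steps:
Z = -63 (Z = -9 + (18 - 24)*(4 + 5) = -9 - 6*9 = -9 - 54 = -63)
f(r) = r² (f(r) = (r + 0)*r = r*r = r²)
Q(g) = -1 (Q(g) = -1 + 0 = -1)
Q(43) + f(Z) = -1 + (-63)² = -1 + 3969 = 3968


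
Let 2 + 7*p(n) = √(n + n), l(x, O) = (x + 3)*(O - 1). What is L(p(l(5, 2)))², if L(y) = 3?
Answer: 9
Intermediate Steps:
l(x, O) = (-1 + O)*(3 + x) (l(x, O) = (3 + x)*(-1 + O) = (-1 + O)*(3 + x))
p(n) = -2/7 + √2*√n/7 (p(n) = -2/7 + √(n + n)/7 = -2/7 + √(2*n)/7 = -2/7 + (√2*√n)/7 = -2/7 + √2*√n/7)
L(p(l(5, 2)))² = 3² = 9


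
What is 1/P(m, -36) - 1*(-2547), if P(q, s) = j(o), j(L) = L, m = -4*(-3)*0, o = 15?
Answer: 38206/15 ≈ 2547.1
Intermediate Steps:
m = 0 (m = 12*0 = 0)
P(q, s) = 15
1/P(m, -36) - 1*(-2547) = 1/15 - 1*(-2547) = 1/15 + 2547 = 38206/15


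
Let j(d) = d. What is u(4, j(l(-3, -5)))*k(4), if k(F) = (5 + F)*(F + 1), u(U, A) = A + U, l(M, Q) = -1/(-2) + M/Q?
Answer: 459/2 ≈ 229.50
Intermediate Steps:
l(M, Q) = 1/2 + M/Q (l(M, Q) = -1*(-1/2) + M/Q = 1/2 + M/Q)
k(F) = (1 + F)*(5 + F) (k(F) = (5 + F)*(1 + F) = (1 + F)*(5 + F))
u(4, j(l(-3, -5)))*k(4) = ((-3 + (1/2)*(-5))/(-5) + 4)*(5 + 4**2 + 6*4) = (-(-3 - 5/2)/5 + 4)*(5 + 16 + 24) = (-1/5*(-11/2) + 4)*45 = (11/10 + 4)*45 = (51/10)*45 = 459/2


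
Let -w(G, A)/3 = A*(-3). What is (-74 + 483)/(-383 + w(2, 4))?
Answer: -409/347 ≈ -1.1787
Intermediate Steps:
w(G, A) = 9*A (w(G, A) = -3*A*(-3) = -(-9)*A = 9*A)
(-74 + 483)/(-383 + w(2, 4)) = (-74 + 483)/(-383 + 9*4) = 409/(-383 + 36) = 409/(-347) = 409*(-1/347) = -409/347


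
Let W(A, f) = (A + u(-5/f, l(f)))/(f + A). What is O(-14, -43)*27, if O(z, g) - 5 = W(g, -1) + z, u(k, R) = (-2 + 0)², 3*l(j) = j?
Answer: -9639/44 ≈ -219.07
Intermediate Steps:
l(j) = j/3
u(k, R) = 4 (u(k, R) = (-2)² = 4)
W(A, f) = (4 + A)/(A + f) (W(A, f) = (A + 4)/(f + A) = (4 + A)/(A + f))
O(z, g) = 5 + z + (4 + g)/(-1 + g) (O(z, g) = 5 + ((4 + g)/(g - 1) + z) = 5 + ((4 + g)/(-1 + g) + z) = 5 + (z + (4 + g)/(-1 + g)) = 5 + z + (4 + g)/(-1 + g))
O(-14, -43)*27 = ((4 - 43 + (-1 - 43)*(5 - 14))/(-1 - 43))*27 = ((4 - 43 - 44*(-9))/(-44))*27 = -(4 - 43 + 396)/44*27 = -1/44*357*27 = -357/44*27 = -9639/44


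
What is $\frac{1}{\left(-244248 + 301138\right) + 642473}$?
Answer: $\frac{1}{699363} \approx 1.4299 \cdot 10^{-6}$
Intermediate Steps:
$\frac{1}{\left(-244248 + 301138\right) + 642473} = \frac{1}{56890 + 642473} = \frac{1}{699363}$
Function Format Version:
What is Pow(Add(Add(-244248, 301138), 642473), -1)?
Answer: Rational(1, 699363) ≈ 1.4299e-6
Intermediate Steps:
Pow(Add(Add(-244248, 301138), 642473), -1) = Pow(Add(56890, 642473), -1) = Pow(699363, -1) = Rational(1, 699363)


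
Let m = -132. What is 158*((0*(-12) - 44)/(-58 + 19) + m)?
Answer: -806432/39 ≈ -20678.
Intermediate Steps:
158*((0*(-12) - 44)/(-58 + 19) + m) = 158*((0*(-12) - 44)/(-58 + 19) - 132) = 158*((0 - 44)/(-39) - 132) = 158*(-44*(-1/39) - 132) = 158*(44/39 - 132) = 158*(-5104/39) = -806432/39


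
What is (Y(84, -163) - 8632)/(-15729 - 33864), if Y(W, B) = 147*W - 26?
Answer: -1230/16531 ≈ -0.074406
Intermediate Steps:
Y(W, B) = -26 + 147*W
(Y(84, -163) - 8632)/(-15729 - 33864) = ((-26 + 147*84) - 8632)/(-15729 - 33864) = ((-26 + 12348) - 8632)/(-49593) = (12322 - 8632)*(-1/49593) = 3690*(-1/49593) = -1230/16531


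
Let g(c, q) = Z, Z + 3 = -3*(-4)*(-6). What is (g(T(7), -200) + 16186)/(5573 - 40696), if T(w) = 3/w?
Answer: -16111/35123 ≈ -0.45870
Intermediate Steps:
Z = -75 (Z = -3 - 3*(-4)*(-6) = -3 + 12*(-6) = -3 - 72 = -75)
g(c, q) = -75
(g(T(7), -200) + 16186)/(5573 - 40696) = (-75 + 16186)/(5573 - 40696) = 16111/(-35123) = 16111*(-1/35123) = -16111/35123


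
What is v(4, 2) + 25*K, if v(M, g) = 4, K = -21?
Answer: -521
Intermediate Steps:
v(4, 2) + 25*K = 4 + 25*(-21) = 4 - 525 = -521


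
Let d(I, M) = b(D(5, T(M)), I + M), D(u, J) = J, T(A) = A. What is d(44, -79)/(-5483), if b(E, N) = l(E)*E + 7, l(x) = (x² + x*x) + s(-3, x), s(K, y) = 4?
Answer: 986387/5483 ≈ 179.90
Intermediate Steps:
l(x) = 4 + 2*x² (l(x) = (x² + x*x) + 4 = (x² + x²) + 4 = 2*x² + 4 = 4 + 2*x²)
b(E, N) = 7 + E*(4 + 2*E²) (b(E, N) = (4 + 2*E²)*E + 7 = E*(4 + 2*E²) + 7 = 7 + E*(4 + 2*E²))
d(I, M) = 7 + 2*M*(2 + M²)
d(44, -79)/(-5483) = (7 + 2*(-79)*(2 + (-79)²))/(-5483) = (7 + 2*(-79)*(2 + 6241))*(-1/5483) = (7 + 2*(-79)*6243)*(-1/5483) = (7 - 986394)*(-1/5483) = -986387*(-1/5483) = 986387/5483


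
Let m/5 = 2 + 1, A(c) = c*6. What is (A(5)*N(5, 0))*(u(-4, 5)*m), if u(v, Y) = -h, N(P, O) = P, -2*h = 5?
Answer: 5625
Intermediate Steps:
h = -5/2 (h = -½*5 = -5/2 ≈ -2.5000)
u(v, Y) = 5/2 (u(v, Y) = -1*(-5/2) = 5/2)
A(c) = 6*c
m = 15 (m = 5*(2 + 1) = 5*3 = 15)
(A(5)*N(5, 0))*(u(-4, 5)*m) = ((6*5)*5)*((5/2)*15) = (30*5)*(75/2) = 150*(75/2) = 5625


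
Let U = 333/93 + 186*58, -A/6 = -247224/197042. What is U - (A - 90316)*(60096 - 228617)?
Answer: -46480706286244745/3054151 ≈ -1.5219e+10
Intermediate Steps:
A = 741672/98521 (A = -(-1483344)/197042 = -6*(-123612/98521) = 741672/98521 ≈ 7.5281)
U = 334539/31 (U = 333*(1/93) + 10788 = 111/31 + 10788 = 334539/31 ≈ 10792.)
U - (A - 90316)*(60096 - 228617) = 334539/31 - (741672/98521 - 90316)*(60096 - 228617) = 334539/31 - (-8897280964)*(-168521)/98521 = 334539/31 - 1*1499378685334244/98521 = 334539/31 - 1499378685334244/98521 = -46480706286244745/3054151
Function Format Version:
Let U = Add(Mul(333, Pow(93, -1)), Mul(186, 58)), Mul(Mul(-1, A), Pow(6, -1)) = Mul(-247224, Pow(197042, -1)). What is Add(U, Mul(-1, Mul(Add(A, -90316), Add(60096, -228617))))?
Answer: Rational(-46480706286244745, 3054151) ≈ -1.5219e+10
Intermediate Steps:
A = Rational(741672, 98521) (A = Mul(-6, Mul(-247224, Pow(197042, -1))) = Mul(-6, Mul(-247224, Rational(1, 197042))) = Mul(-6, Rational(-123612, 98521)) = Rational(741672, 98521) ≈ 7.5281)
U = Rational(334539, 31) (U = Add(Mul(333, Rational(1, 93)), 10788) = Add(Rational(111, 31), 10788) = Rational(334539, 31) ≈ 10792.)
Add(U, Mul(-1, Mul(Add(A, -90316), Add(60096, -228617)))) = Add(Rational(334539, 31), Mul(-1, Mul(Add(Rational(741672, 98521), -90316), Add(60096, -228617)))) = Add(Rational(334539, 31), Mul(-1, Mul(Rational(-8897280964, 98521), -168521))) = Add(Rational(334539, 31), Mul(-1, Rational(1499378685334244, 98521))) = Add(Rational(334539, 31), Rational(-1499378685334244, 98521)) = Rational(-46480706286244745, 3054151)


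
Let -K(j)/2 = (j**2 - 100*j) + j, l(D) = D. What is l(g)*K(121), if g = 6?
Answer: -31944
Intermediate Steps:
K(j) = -2*j**2 + 198*j (K(j) = -2*((j**2 - 100*j) + j) = -2*(j**2 - 99*j) = -2*j**2 + 198*j)
l(g)*K(121) = 6*(2*121*(99 - 1*121)) = 6*(2*121*(99 - 121)) = 6*(2*121*(-22)) = 6*(-5324) = -31944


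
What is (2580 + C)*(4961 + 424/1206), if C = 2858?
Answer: 16268837410/603 ≈ 2.6980e+7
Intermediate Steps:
(2580 + C)*(4961 + 424/1206) = (2580 + 2858)*(4961 + 424/1206) = 5438*(4961 + 424*(1/1206)) = 5438*(4961 + 212/603) = 5438*(2991695/603) = 16268837410/603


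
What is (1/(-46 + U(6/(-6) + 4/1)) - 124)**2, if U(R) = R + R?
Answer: 24611521/1600 ≈ 15382.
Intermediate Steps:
U(R) = 2*R
(1/(-46 + U(6/(-6) + 4/1)) - 124)**2 = (1/(-46 + 2*(6/(-6) + 4/1)) - 124)**2 = (1/(-46 + 2*(6*(-1/6) + 4*1)) - 124)**2 = (1/(-46 + 2*(-1 + 4)) - 124)**2 = (1/(-46 + 2*3) - 124)**2 = (1/(-46 + 6) - 124)**2 = (1/(-40) - 124)**2 = (-1/40 - 124)**2 = (-4961/40)**2 = 24611521/1600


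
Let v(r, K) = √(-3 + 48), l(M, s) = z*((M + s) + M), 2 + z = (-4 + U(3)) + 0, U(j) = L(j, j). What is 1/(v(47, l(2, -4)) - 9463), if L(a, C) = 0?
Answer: -9463/89548324 - 3*√5/89548324 ≈ -0.00010575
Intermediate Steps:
U(j) = 0
z = -6 (z = -2 + ((-4 + 0) + 0) = -2 + (-4 + 0) = -2 - 4 = -6)
l(M, s) = -12*M - 6*s (l(M, s) = -6*((M + s) + M) = -6*(s + 2*M) = -12*M - 6*s)
v(r, K) = 3*√5 (v(r, K) = √45 = 3*√5)
1/(v(47, l(2, -4)) - 9463) = 1/(3*√5 - 9463) = 1/(-9463 + 3*√5)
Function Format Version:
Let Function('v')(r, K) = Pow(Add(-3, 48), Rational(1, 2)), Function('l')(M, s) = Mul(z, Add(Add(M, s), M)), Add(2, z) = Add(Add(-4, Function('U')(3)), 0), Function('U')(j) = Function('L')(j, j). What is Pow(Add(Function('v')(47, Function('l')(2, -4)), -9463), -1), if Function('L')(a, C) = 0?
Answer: Add(Rational(-9463, 89548324), Mul(Rational(-3, 89548324), Pow(5, Rational(1, 2)))) ≈ -0.00010575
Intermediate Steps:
Function('U')(j) = 0
z = -6 (z = Add(-2, Add(Add(-4, 0), 0)) = Add(-2, Add(-4, 0)) = Add(-2, -4) = -6)
Function('l')(M, s) = Add(Mul(-12, M), Mul(-6, s)) (Function('l')(M, s) = Mul(-6, Add(Add(M, s), M)) = Mul(-6, Add(s, Mul(2, M))) = Add(Mul(-12, M), Mul(-6, s)))
Function('v')(r, K) = Mul(3, Pow(5, Rational(1, 2))) (Function('v')(r, K) = Pow(45, Rational(1, 2)) = Mul(3, Pow(5, Rational(1, 2))))
Pow(Add(Function('v')(47, Function('l')(2, -4)), -9463), -1) = Pow(Add(Mul(3, Pow(5, Rational(1, 2))), -9463), -1) = Pow(Add(-9463, Mul(3, Pow(5, Rational(1, 2)))), -1)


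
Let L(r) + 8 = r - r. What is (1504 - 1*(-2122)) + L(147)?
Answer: 3618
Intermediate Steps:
L(r) = -8 (L(r) = -8 + (r - r) = -8 + 0 = -8)
(1504 - 1*(-2122)) + L(147) = (1504 - 1*(-2122)) - 8 = (1504 + 2122) - 8 = 3626 - 8 = 3618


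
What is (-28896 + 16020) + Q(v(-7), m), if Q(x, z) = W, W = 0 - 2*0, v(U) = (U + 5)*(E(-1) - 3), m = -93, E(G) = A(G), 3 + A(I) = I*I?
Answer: -12876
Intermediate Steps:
A(I) = -3 + I**2 (A(I) = -3 + I*I = -3 + I**2)
E(G) = -3 + G**2
v(U) = -25 - 5*U (v(U) = (U + 5)*((-3 + (-1)**2) - 3) = (5 + U)*((-3 + 1) - 3) = (5 + U)*(-2 - 3) = (5 + U)*(-5) = -25 - 5*U)
W = 0 (W = 0 + 0 = 0)
Q(x, z) = 0
(-28896 + 16020) + Q(v(-7), m) = (-28896 + 16020) + 0 = -12876 + 0 = -12876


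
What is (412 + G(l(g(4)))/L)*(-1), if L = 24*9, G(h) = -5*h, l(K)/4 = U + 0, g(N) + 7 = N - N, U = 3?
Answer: -7411/18 ≈ -411.72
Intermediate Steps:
g(N) = -7 (g(N) = -7 + (N - N) = -7 + 0 = -7)
l(K) = 12 (l(K) = 4*(3 + 0) = 4*3 = 12)
L = 216
(412 + G(l(g(4)))/L)*(-1) = (412 - 5*12/216)*(-1) = (412 - 60*1/216)*(-1) = (412 - 5/18)*(-1) = (7411/18)*(-1) = -7411/18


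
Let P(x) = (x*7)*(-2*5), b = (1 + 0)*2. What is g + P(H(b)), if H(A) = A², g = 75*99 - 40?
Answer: 7105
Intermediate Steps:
b = 2 (b = 1*2 = 2)
g = 7385 (g = 7425 - 40 = 7385)
P(x) = -70*x (P(x) = (7*x)*(-10) = -70*x)
g + P(H(b)) = 7385 - 70*2² = 7385 - 70*4 = 7385 - 280 = 7105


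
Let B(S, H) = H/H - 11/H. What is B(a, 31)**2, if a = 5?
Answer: 400/961 ≈ 0.41623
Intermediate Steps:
B(S, H) = 1 - 11/H
B(a, 31)**2 = ((-11 + 31)/31)**2 = ((1/31)*20)**2 = (20/31)**2 = 400/961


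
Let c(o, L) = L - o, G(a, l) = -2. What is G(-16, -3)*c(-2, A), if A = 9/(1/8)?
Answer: -148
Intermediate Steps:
A = 72 (A = 9/(1/8) = 9*8 = 72)
G(-16, -3)*c(-2, A) = -2*(72 - 1*(-2)) = -2*(72 + 2) = -2*74 = -148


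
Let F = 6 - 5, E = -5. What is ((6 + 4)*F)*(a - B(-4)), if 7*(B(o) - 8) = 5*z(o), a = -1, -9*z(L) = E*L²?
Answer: -9670/63 ≈ -153.49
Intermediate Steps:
z(L) = 5*L²/9 (z(L) = -(-5)*L²/9 = 5*L²/9)
F = 1
B(o) = 8 + 25*o²/63 (B(o) = 8 + (5*(5*o²/9))/7 = 8 + (25*o²/9)/7 = 8 + 25*o²/63)
((6 + 4)*F)*(a - B(-4)) = ((6 + 4)*1)*(-1 - (8 + (25/63)*(-4)²)) = (10*1)*(-1 - (8 + (25/63)*16)) = 10*(-1 - (8 + 400/63)) = 10*(-1 - 1*904/63) = 10*(-1 - 904/63) = 10*(-967/63) = -9670/63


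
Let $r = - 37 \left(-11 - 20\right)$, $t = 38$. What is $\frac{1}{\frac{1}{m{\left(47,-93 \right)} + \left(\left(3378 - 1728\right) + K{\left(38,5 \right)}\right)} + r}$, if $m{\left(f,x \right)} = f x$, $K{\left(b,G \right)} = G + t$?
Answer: $\frac{2678}{3071665} \approx 0.00087184$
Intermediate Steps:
$K{\left(b,G \right)} = 38 + G$ ($K{\left(b,G \right)} = G + 38 = 38 + G$)
$r = 1147$ ($r = \left(-37\right) \left(-31\right) = 1147$)
$\frac{1}{\frac{1}{m{\left(47,-93 \right)} + \left(\left(3378 - 1728\right) + K{\left(38,5 \right)}\right)} + r} = \frac{1}{\frac{1}{47 \left(-93\right) + \left(\left(3378 - 1728\right) + \left(38 + 5\right)\right)} + 1147} = \frac{1}{\frac{1}{-4371 + \left(1650 + 43\right)} + 1147} = \frac{1}{\frac{1}{-4371 + 1693} + 1147} = \frac{1}{\frac{1}{-2678} + 1147} = \frac{1}{- \frac{1}{2678} + 1147} = \frac{1}{\frac{3071665}{2678}} = \frac{2678}{3071665}$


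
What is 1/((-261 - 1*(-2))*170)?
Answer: -1/44030 ≈ -2.2712e-5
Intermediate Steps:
1/((-261 - 1*(-2))*170) = 1/((-261 + 2)*170) = 1/(-259*170) = 1/(-44030) = -1/44030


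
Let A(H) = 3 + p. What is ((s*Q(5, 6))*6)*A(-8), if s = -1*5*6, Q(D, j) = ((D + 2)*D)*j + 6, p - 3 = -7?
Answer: 38880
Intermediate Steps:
p = -4 (p = 3 - 7 = -4)
Q(D, j) = 6 + D*j*(2 + D) (Q(D, j) = ((2 + D)*D)*j + 6 = (D*(2 + D))*j + 6 = D*j*(2 + D) + 6 = 6 + D*j*(2 + D))
A(H) = -1 (A(H) = 3 - 4 = -1)
s = -30 (s = -5*6 = -30)
((s*Q(5, 6))*6)*A(-8) = (-30*(6 + 6*5² + 2*5*6)*6)*(-1) = (-30*(6 + 6*25 + 60)*6)*(-1) = (-30*(6 + 150 + 60)*6)*(-1) = (-30*216*6)*(-1) = -6480*6*(-1) = -38880*(-1) = 38880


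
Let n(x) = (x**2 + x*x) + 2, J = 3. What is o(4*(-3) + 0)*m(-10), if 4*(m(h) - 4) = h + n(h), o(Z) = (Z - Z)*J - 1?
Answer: -52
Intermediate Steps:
n(x) = 2 + 2*x**2 (n(x) = (x**2 + x**2) + 2 = 2*x**2 + 2 = 2 + 2*x**2)
o(Z) = -1 (o(Z) = (Z - Z)*3 - 1 = 0*3 - 1 = 0 - 1 = -1)
m(h) = 9/2 + h**2/2 + h/4 (m(h) = 4 + (h + (2 + 2*h**2))/4 = 4 + (2 + h + 2*h**2)/4 = 4 + (1/2 + h**2/2 + h/4) = 9/2 + h**2/2 + h/4)
o(4*(-3) + 0)*m(-10) = -(9/2 + (1/2)*(-10)**2 + (1/4)*(-10)) = -(9/2 + (1/2)*100 - 5/2) = -(9/2 + 50 - 5/2) = -1*52 = -52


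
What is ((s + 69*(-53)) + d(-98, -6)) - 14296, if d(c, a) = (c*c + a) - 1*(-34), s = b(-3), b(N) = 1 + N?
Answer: -8323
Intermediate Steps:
s = -2 (s = 1 - 3 = -2)
d(c, a) = 34 + a + c² (d(c, a) = (c² + a) + 34 = (a + c²) + 34 = 34 + a + c²)
((s + 69*(-53)) + d(-98, -6)) - 14296 = ((-2 + 69*(-53)) + (34 - 6 + (-98)²)) - 14296 = ((-2 - 3657) + (34 - 6 + 9604)) - 14296 = (-3659 + 9632) - 14296 = 5973 - 14296 = -8323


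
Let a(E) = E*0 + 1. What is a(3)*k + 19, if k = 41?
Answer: 60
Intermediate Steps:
a(E) = 1 (a(E) = 0 + 1 = 1)
a(3)*k + 19 = 1*41 + 19 = 41 + 19 = 60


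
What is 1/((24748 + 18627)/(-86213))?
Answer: -86213/43375 ≈ -1.9876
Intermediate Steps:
1/((24748 + 18627)/(-86213)) = 1/(43375*(-1/86213)) = 1/(-43375/86213) = -86213/43375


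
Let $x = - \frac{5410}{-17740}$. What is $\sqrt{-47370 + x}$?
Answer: $\frac{i \sqrt{149076030386}}{1774} \approx 217.65 i$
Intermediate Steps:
$x = \frac{541}{1774}$ ($x = \left(-5410\right) \left(- \frac{1}{17740}\right) = \frac{541}{1774} \approx 0.30496$)
$\sqrt{-47370 + x} = \sqrt{-47370 + \frac{541}{1774}} = \sqrt{- \frac{84033839}{1774}} = \frac{i \sqrt{149076030386}}{1774}$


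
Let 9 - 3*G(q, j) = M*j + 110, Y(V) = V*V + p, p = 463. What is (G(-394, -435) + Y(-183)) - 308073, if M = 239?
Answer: -718499/3 ≈ -2.3950e+5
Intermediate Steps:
Y(V) = 463 + V² (Y(V) = V*V + 463 = V² + 463 = 463 + V²)
G(q, j) = -101/3 - 239*j/3 (G(q, j) = 3 - (239*j + 110)/3 = 3 - (110 + 239*j)/3 = 3 + (-110/3 - 239*j/3) = -101/3 - 239*j/3)
(G(-394, -435) + Y(-183)) - 308073 = ((-101/3 - 239/3*(-435)) + (463 + (-183)²)) - 308073 = ((-101/3 + 34655) + (463 + 33489)) - 308073 = (103864/3 + 33952) - 308073 = 205720/3 - 308073 = -718499/3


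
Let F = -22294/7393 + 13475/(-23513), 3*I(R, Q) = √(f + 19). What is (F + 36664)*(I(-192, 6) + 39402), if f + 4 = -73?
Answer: 35871233459431194/24833087 + 910391184697*I*√58/74499261 ≈ 1.4445e+9 + 93066.0*I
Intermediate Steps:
f = -77 (f = -4 - 73 = -77)
I(R, Q) = I*√58/3 (I(R, Q) = √(-77 + 19)/3 = √(-58)/3 = (I*√58)/3 = I*√58/3)
F = -89117071/24833087 (F = -22294*1/7393 + 13475*(-1/23513) = -22294/7393 - 1925/3359 = -89117071/24833087 ≈ -3.5886)
(F + 36664)*(I(-192, 6) + 39402) = (-89117071/24833087 + 36664)*(I*√58/3 + 39402) = 910391184697*(39402 + I*√58/3)/24833087 = 35871233459431194/24833087 + 910391184697*I*√58/74499261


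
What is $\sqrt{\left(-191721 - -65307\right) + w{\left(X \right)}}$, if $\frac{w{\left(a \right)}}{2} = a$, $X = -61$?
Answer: $2 i \sqrt{31634} \approx 355.72 i$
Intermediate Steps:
$w{\left(a \right)} = 2 a$
$\sqrt{\left(-191721 - -65307\right) + w{\left(X \right)}} = \sqrt{\left(-191721 - -65307\right) + 2 \left(-61\right)} = \sqrt{\left(-191721 + 65307\right) - 122} = \sqrt{-126414 - 122} = \sqrt{-126536} = 2 i \sqrt{31634}$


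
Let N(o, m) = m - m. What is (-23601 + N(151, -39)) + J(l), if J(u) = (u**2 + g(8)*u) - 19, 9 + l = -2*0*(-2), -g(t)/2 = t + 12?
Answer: -23179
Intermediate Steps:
g(t) = -24 - 2*t (g(t) = -2*(t + 12) = -2*(12 + t) = -24 - 2*t)
N(o, m) = 0
l = -9 (l = -9 - 2*0*(-2) = -9 + 0*(-2) = -9 + 0 = -9)
J(u) = -19 + u**2 - 40*u (J(u) = (u**2 + (-24 - 2*8)*u) - 19 = (u**2 + (-24 - 16)*u) - 19 = (u**2 - 40*u) - 19 = -19 + u**2 - 40*u)
(-23601 + N(151, -39)) + J(l) = (-23601 + 0) + (-19 + (-9)**2 - 40*(-9)) = -23601 + (-19 + 81 + 360) = -23601 + 422 = -23179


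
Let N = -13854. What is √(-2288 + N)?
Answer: I*√16142 ≈ 127.05*I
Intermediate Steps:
√(-2288 + N) = √(-2288 - 13854) = √(-16142) = I*√16142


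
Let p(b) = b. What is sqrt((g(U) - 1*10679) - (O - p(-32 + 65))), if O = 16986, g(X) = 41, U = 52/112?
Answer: I*sqrt(27591) ≈ 166.11*I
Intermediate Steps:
U = 13/28 (U = 52*(1/112) = 13/28 ≈ 0.46429)
sqrt((g(U) - 1*10679) - (O - p(-32 + 65))) = sqrt((41 - 1*10679) - (16986 - (-32 + 65))) = sqrt((41 - 10679) - (16986 - 1*33)) = sqrt(-10638 - (16986 - 33)) = sqrt(-10638 - 1*16953) = sqrt(-10638 - 16953) = sqrt(-27591) = I*sqrt(27591)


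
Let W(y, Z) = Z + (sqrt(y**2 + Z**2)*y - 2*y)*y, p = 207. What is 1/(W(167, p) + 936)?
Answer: 54635/55016771171673 + 27889*sqrt(70738)/55016771171673 ≈ 1.3582e-7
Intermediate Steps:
W(y, Z) = Z + y*(-2*y + y*sqrt(Z**2 + y**2)) (W(y, Z) = Z + (sqrt(Z**2 + y**2)*y - 2*y)*y = Z + (y*sqrt(Z**2 + y**2) - 2*y)*y = Z + (-2*y + y*sqrt(Z**2 + y**2))*y = Z + y*(-2*y + y*sqrt(Z**2 + y**2)))
1/(W(167, p) + 936) = 1/((207 - 2*167**2 + 167**2*sqrt(207**2 + 167**2)) + 936) = 1/((207 - 2*27889 + 27889*sqrt(42849 + 27889)) + 936) = 1/((207 - 55778 + 27889*sqrt(70738)) + 936) = 1/((-55571 + 27889*sqrt(70738)) + 936) = 1/(-54635 + 27889*sqrt(70738))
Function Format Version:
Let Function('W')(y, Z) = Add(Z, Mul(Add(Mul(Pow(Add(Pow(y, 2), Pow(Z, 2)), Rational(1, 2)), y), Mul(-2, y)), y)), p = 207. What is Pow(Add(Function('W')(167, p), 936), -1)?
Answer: Add(Rational(54635, 55016771171673), Mul(Rational(27889, 55016771171673), Pow(70738, Rational(1, 2)))) ≈ 1.3582e-7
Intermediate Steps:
Function('W')(y, Z) = Add(Z, Mul(y, Add(Mul(-2, y), Mul(y, Pow(Add(Pow(Z, 2), Pow(y, 2)), Rational(1, 2)))))) (Function('W')(y, Z) = Add(Z, Mul(Add(Mul(Pow(Add(Pow(Z, 2), Pow(y, 2)), Rational(1, 2)), y), Mul(-2, y)), y)) = Add(Z, Mul(Add(Mul(y, Pow(Add(Pow(Z, 2), Pow(y, 2)), Rational(1, 2))), Mul(-2, y)), y)) = Add(Z, Mul(Add(Mul(-2, y), Mul(y, Pow(Add(Pow(Z, 2), Pow(y, 2)), Rational(1, 2)))), y)) = Add(Z, Mul(y, Add(Mul(-2, y), Mul(y, Pow(Add(Pow(Z, 2), Pow(y, 2)), Rational(1, 2)))))))
Pow(Add(Function('W')(167, p), 936), -1) = Pow(Add(Add(207, Mul(-2, Pow(167, 2)), Mul(Pow(167, 2), Pow(Add(Pow(207, 2), Pow(167, 2)), Rational(1, 2)))), 936), -1) = Pow(Add(Add(207, Mul(-2, 27889), Mul(27889, Pow(Add(42849, 27889), Rational(1, 2)))), 936), -1) = Pow(Add(Add(207, -55778, Mul(27889, Pow(70738, Rational(1, 2)))), 936), -1) = Pow(Add(Add(-55571, Mul(27889, Pow(70738, Rational(1, 2)))), 936), -1) = Pow(Add(-54635, Mul(27889, Pow(70738, Rational(1, 2)))), -1)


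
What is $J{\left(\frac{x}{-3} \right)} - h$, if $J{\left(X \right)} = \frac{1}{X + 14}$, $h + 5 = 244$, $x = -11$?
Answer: $- \frac{12664}{53} \approx -238.94$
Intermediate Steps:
$h = 239$ ($h = -5 + 244 = 239$)
$J{\left(X \right)} = \frac{1}{14 + X}$
$J{\left(\frac{x}{-3} \right)} - h = \frac{1}{14 - \frac{11}{-3}} - 239 = \frac{1}{14 - - \frac{11}{3}} - 239 = \frac{1}{14 + \frac{11}{3}} - 239 = \frac{1}{\frac{53}{3}} - 239 = \frac{3}{53} - 239 = - \frac{12664}{53}$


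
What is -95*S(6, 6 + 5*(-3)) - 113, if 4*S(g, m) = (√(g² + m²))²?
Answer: -11567/4 ≈ -2891.8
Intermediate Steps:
S(g, m) = g²/4 + m²/4 (S(g, m) = (√(g² + m²))²/4 = (g² + m²)/4 = g²/4 + m²/4)
-95*S(6, 6 + 5*(-3)) - 113 = -95*((¼)*6² + (6 + 5*(-3))²/4) - 113 = -95*((¼)*36 + (6 - 15)²/4) - 113 = -95*(9 + (¼)*(-9)²) - 113 = -95*(9 + (¼)*81) - 113 = -95*(9 + 81/4) - 113 = -95*117/4 - 113 = -11115/4 - 113 = -11567/4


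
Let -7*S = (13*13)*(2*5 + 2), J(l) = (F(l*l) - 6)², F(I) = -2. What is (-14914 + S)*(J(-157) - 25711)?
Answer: 2729507622/7 ≈ 3.8993e+8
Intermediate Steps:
J(l) = 64 (J(l) = (-2 - 6)² = (-8)² = 64)
S = -2028/7 (S = -13*13*(2*5 + 2)/7 = -169*(10 + 2)/7 = -169*12/7 = -⅐*2028 = -2028/7 ≈ -289.71)
(-14914 + S)*(J(-157) - 25711) = (-14914 - 2028/7)*(64 - 25711) = -106426/7*(-25647) = 2729507622/7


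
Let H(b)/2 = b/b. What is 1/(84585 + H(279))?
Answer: 1/84587 ≈ 1.1822e-5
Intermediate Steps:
H(b) = 2 (H(b) = 2*(b/b) = 2*1 = 2)
1/(84585 + H(279)) = 1/(84585 + 2) = 1/84587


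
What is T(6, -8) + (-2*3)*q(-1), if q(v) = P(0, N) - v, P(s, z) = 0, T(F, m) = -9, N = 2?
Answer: -15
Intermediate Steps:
q(v) = -v (q(v) = 0 - v = -v)
T(6, -8) + (-2*3)*q(-1) = -9 + (-2*3)*(-1*(-1)) = -9 - 6*1 = -9 - 6 = -15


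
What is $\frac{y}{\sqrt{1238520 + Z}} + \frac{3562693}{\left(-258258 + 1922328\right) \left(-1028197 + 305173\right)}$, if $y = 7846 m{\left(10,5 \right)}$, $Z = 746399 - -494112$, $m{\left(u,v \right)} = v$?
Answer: $- \frac{3562693}{1203162547680} + \frac{39230 \sqrt{2479031}}{2479031} \approx 24.916$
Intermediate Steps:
$Z = 1240511$ ($Z = 746399 + 494112 = 1240511$)
$y = 39230$ ($y = 7846 \cdot 5 = 39230$)
$\frac{y}{\sqrt{1238520 + Z}} + \frac{3562693}{\left(-258258 + 1922328\right) \left(-1028197 + 305173\right)} = \frac{39230}{\sqrt{1238520 + 1240511}} + \frac{3562693}{\left(-258258 + 1922328\right) \left(-1028197 + 305173\right)} = \frac{39230}{\sqrt{2479031}} + \frac{3562693}{1664070 \left(-723024\right)} = 39230 \frac{\sqrt{2479031}}{2479031} + \frac{3562693}{-1203162547680} = \frac{39230 \sqrt{2479031}}{2479031} + 3562693 \left(- \frac{1}{1203162547680}\right) = \frac{39230 \sqrt{2479031}}{2479031} - \frac{3562693}{1203162547680} = - \frac{3562693}{1203162547680} + \frac{39230 \sqrt{2479031}}{2479031}$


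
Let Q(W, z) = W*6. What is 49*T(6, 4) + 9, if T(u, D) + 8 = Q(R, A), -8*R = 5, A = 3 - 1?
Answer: -2267/4 ≈ -566.75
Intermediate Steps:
A = 2
R = -5/8 (R = -1/8*5 = -5/8 ≈ -0.62500)
Q(W, z) = 6*W
T(u, D) = -47/4 (T(u, D) = -8 + 6*(-5/8) = -8 - 15/4 = -47/4)
49*T(6, 4) + 9 = 49*(-47/4) + 9 = -2303/4 + 9 = -2267/4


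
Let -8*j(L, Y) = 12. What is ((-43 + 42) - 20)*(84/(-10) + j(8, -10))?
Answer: 2079/10 ≈ 207.90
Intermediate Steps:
j(L, Y) = -3/2 (j(L, Y) = -⅛*12 = -3/2)
((-43 + 42) - 20)*(84/(-10) + j(8, -10)) = ((-43 + 42) - 20)*(84/(-10) - 3/2) = (-1 - 20)*(84*(-⅒) - 3/2) = -21*(-42/5 - 3/2) = -21*(-99/10) = 2079/10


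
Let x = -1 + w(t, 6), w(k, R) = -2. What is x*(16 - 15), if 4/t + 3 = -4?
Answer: -3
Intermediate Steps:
t = -4/7 (t = 4/(-3 - 4) = 4/(-7) = 4*(-⅐) = -4/7 ≈ -0.57143)
x = -3 (x = -1 - 2 = -3)
x*(16 - 15) = -3*(16 - 15) = -3*1 = -3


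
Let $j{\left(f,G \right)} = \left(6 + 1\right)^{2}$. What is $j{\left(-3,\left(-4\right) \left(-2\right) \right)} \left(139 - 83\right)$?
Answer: $2744$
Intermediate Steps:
$j{\left(f,G \right)} = 49$ ($j{\left(f,G \right)} = 7^{2} = 49$)
$j{\left(-3,\left(-4\right) \left(-2\right) \right)} \left(139 - 83\right) = 49 \left(139 - 83\right) = 49 \cdot 56 = 2744$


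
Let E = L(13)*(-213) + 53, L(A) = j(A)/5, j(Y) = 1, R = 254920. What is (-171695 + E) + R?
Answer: 416177/5 ≈ 83235.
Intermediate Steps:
L(A) = ⅕ (L(A) = 1/5 = 1*(⅕) = ⅕)
E = 52/5 (E = (⅕)*(-213) + 53 = -213/5 + 53 = 52/5 ≈ 10.400)
(-171695 + E) + R = (-171695 + 52/5) + 254920 = -858423/5 + 254920 = 416177/5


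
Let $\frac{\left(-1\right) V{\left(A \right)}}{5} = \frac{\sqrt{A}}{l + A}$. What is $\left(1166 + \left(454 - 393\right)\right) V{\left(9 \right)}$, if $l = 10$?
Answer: $- \frac{18405}{19} \approx -968.68$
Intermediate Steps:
$V{\left(A \right)} = - \frac{5 \sqrt{A}}{10 + A}$ ($V{\left(A \right)} = - 5 \frac{\sqrt{A}}{10 + A} = - \frac{5 \sqrt{A}}{10 + A}$)
$\left(1166 + \left(454 - 393\right)\right) V{\left(9 \right)} = \left(1166 + \left(454 - 393\right)\right) \left(- \frac{5 \sqrt{9}}{10 + 9}\right) = \left(1166 + \left(454 - 393\right)\right) \left(\left(-5\right) 3 \cdot \frac{1}{19}\right) = \left(1166 + 61\right) \left(\left(-5\right) 3 \cdot \frac{1}{19}\right) = 1227 \left(- \frac{15}{19}\right) = - \frac{18405}{19}$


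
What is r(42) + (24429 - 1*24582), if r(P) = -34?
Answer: -187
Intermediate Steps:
r(42) + (24429 - 1*24582) = -34 + (24429 - 1*24582) = -34 + (24429 - 24582) = -34 - 153 = -187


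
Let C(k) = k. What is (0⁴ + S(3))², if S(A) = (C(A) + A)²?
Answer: 1296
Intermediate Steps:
S(A) = 4*A² (S(A) = (A + A)² = (2*A)² = 4*A²)
(0⁴ + S(3))² = (0⁴ + 4*3²)² = (0 + 4*9)² = (0 + 36)² = 36² = 1296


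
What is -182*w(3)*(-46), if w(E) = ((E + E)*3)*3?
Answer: 452088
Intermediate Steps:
w(E) = 18*E (w(E) = ((2*E)*3)*3 = (6*E)*3 = 18*E)
-182*w(3)*(-46) = -3276*3*(-46) = -182*54*(-46) = -9828*(-46) = 452088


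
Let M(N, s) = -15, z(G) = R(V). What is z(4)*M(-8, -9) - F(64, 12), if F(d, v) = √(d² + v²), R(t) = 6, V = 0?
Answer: -90 - 4*√265 ≈ -155.12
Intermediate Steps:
z(G) = 6
z(4)*M(-8, -9) - F(64, 12) = 6*(-15) - √(64² + 12²) = -90 - √(4096 + 144) = -90 - √4240 = -90 - 4*√265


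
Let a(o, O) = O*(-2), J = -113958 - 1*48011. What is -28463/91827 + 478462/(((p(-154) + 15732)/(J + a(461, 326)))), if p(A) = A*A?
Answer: -3572436741586189/1811195748 ≈ -1.9724e+6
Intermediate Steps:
J = -161969 (J = -113958 - 48011 = -161969)
a(o, O) = -2*O
p(A) = A²
-28463/91827 + 478462/(((p(-154) + 15732)/(J + a(461, 326)))) = -28463/91827 + 478462/((((-154)² + 15732)/(-161969 - 2*326))) = -28463*1/91827 + 478462/(((23716 + 15732)/(-161969 - 652))) = -28463/91827 + 478462/((39448/(-162621))) = -28463/91827 + 478462/((39448*(-1/162621))) = -28463/91827 + 478462/(-39448/162621) = -28463/91827 + 478462*(-162621/39448) = -28463/91827 - 38903984451/19724 = -3572436741586189/1811195748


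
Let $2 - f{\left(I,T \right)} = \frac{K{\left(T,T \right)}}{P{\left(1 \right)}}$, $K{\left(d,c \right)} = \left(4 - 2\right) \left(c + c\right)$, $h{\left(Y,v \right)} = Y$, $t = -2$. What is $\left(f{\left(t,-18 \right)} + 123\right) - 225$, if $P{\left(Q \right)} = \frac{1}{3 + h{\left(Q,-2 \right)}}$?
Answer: $188$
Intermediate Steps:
$K{\left(d,c \right)} = 4 c$ ($K{\left(d,c \right)} = 2 \cdot 2 c = 4 c$)
$P{\left(Q \right)} = \frac{1}{3 + Q}$
$f{\left(I,T \right)} = 2 - 16 T$ ($f{\left(I,T \right)} = 2 - \frac{4 T}{\frac{1}{3 + 1}} = 2 - \frac{4 T}{\frac{1}{4}} = 2 - 4 T \frac{1}{\frac{1}{4}} = 2 - 4 T 4 = 2 - 16 T$)
$\left(f{\left(t,-18 \right)} + 123\right) - 225 = \left(\left(2 - -288\right) + 123\right) - 225 = \left(\left(2 + 288\right) + 123\right) - 225 = \left(290 + 123\right) - 225 = 413 - 225 = 188$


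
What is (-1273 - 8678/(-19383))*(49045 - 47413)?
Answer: -13418239264/6461 ≈ -2.0768e+6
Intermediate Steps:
(-1273 - 8678/(-19383))*(49045 - 47413) = (-1273 - 8678*(-1/19383))*1632 = (-1273 + 8678/19383)*1632 = -24665881/19383*1632 = -13418239264/6461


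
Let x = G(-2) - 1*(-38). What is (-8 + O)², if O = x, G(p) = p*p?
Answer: 1156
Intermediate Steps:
G(p) = p²
x = 42 (x = (-2)² - 1*(-38) = 4 + 38 = 42)
O = 42
(-8 + O)² = (-8 + 42)² = 34² = 1156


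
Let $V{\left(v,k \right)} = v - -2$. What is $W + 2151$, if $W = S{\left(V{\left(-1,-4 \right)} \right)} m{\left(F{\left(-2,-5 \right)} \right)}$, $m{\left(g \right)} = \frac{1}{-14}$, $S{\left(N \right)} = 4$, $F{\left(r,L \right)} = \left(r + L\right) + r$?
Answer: $\frac{15055}{7} \approx 2150.7$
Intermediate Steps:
$F{\left(r,L \right)} = L + 2 r$ ($F{\left(r,L \right)} = \left(L + r\right) + r = L + 2 r$)
$V{\left(v,k \right)} = 2 + v$ ($V{\left(v,k \right)} = v + 2 = 2 + v$)
$m{\left(g \right)} = - \frac{1}{14}$
$W = - \frac{2}{7}$ ($W = 4 \left(- \frac{1}{14}\right) = - \frac{2}{7} \approx -0.28571$)
$W + 2151 = - \frac{2}{7} + 2151 = \frac{15055}{7}$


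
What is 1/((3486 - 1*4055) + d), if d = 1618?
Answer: 1/1049 ≈ 0.00095329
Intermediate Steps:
1/((3486 - 1*4055) + d) = 1/((3486 - 1*4055) + 1618) = 1/((3486 - 4055) + 1618) = 1/(-569 + 1618) = 1/1049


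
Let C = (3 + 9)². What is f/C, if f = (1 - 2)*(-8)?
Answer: 1/18 ≈ 0.055556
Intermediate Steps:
C = 144 (C = 12² = 144)
f = 8 (f = -1*(-8) = 8)
f/C = 8/144 = 8*(1/144) = 1/18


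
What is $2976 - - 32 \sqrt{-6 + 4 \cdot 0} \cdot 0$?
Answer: $2976$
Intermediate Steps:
$2976 - - 32 \sqrt{-6 + 4 \cdot 0} \cdot 0 = 2976 - - 32 \sqrt{-6 + 0} \cdot 0 = 2976 - - 32 \sqrt{-6} \cdot 0 = 2976 - - 32 i \sqrt{6} \cdot 0 = 2976 - 0 = 2976 + 0 = 2976$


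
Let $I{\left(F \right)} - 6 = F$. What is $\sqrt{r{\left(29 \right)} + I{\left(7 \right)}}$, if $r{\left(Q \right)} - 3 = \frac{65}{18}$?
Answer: $\frac{\sqrt{706}}{6} \approx 4.4284$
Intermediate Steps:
$r{\left(Q \right)} = \frac{119}{18}$ ($r{\left(Q \right)} = 3 + \frac{65}{18} = \frac{119}{18}$)
$I{\left(F \right)} = 6 + F$
$\sqrt{r{\left(29 \right)} + I{\left(7 \right)}} = \sqrt{\frac{119}{18} + \left(6 + 7\right)} = \sqrt{\frac{119}{18} + 13} = \sqrt{\frac{353}{18}} = \frac{\sqrt{706}}{6}$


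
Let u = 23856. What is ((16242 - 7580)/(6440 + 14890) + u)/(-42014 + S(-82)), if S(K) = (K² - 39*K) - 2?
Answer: -254428571/342282510 ≈ -0.74333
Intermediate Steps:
S(K) = -2 + K² - 39*K
((16242 - 7580)/(6440 + 14890) + u)/(-42014 + S(-82)) = ((16242 - 7580)/(6440 + 14890) + 23856)/(-42014 + (-2 + (-82)² - 39*(-82))) = (8662/21330 + 23856)/(-42014 + (-2 + 6724 + 3198)) = (8662*(1/21330) + 23856)/(-42014 + 9920) = (4331/10665 + 23856)/(-32094) = (254428571/10665)*(-1/32094) = -254428571/342282510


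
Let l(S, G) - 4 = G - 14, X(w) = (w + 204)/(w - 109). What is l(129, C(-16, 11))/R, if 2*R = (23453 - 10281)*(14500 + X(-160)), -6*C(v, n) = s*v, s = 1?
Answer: -2959/38532604824 ≈ -7.6792e-8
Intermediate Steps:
X(w) = (204 + w)/(-109 + w)
C(v, n) = -v/6
l(S, G) = -10 + G (l(S, G) = 4 + (G - 14) = 4 + (-14 + G) = -10 + G)
R = 25688403216/269 (R = ((23453 - 10281)*(14500 + (204 - 160)/(-109 - 160)))/2 = (13172*(14500 + 44/(-269)))/2 = (13172*(14500 - 1/269*44))/2 = (13172*(14500 - 44/269))/2 = (13172*(3900456/269))/2 = (1/2)*(51376806432/269) = 25688403216/269 ≈ 9.5496e+7)
l(129, C(-16, 11))/R = (-10 - 1/6*(-16))/(25688403216/269) = (-10 + 8/3)*(269/25688403216) = -22/3*269/25688403216 = -2959/38532604824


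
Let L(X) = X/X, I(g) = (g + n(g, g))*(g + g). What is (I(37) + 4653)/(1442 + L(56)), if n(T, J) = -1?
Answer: 2439/481 ≈ 5.0707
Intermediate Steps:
I(g) = 2*g*(-1 + g) (I(g) = (g - 1)*(g + g) = (-1 + g)*(2*g) = 2*g*(-1 + g))
L(X) = 1
(I(37) + 4653)/(1442 + L(56)) = (2*37*(-1 + 37) + 4653)/(1442 + 1) = (2*37*36 + 4653)/1443 = (2664 + 4653)*(1/1443) = 7317*(1/1443) = 2439/481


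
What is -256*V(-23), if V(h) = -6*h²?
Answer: 812544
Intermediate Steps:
-256*V(-23) = -(-1536)*(-23)² = -(-1536)*529 = -256*(-3174) = 812544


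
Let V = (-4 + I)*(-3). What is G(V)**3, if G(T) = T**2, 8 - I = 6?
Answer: 46656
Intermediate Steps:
I = 2 (I = 8 - 1*6 = 8 - 6 = 2)
V = 6 (V = (-4 + 2)*(-3) = -2*(-3) = 6)
G(V)**3 = (6**2)**3 = 36**3 = 46656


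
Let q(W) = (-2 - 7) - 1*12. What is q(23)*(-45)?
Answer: 945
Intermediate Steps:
q(W) = -21 (q(W) = -9 - 12 = -21)
q(23)*(-45) = -21*(-45) = 945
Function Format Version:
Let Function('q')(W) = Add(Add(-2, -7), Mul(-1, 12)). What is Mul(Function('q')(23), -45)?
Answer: 945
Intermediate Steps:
Function('q')(W) = -21 (Function('q')(W) = Add(-9, -12) = -21)
Mul(Function('q')(23), -45) = Mul(-21, -45) = 945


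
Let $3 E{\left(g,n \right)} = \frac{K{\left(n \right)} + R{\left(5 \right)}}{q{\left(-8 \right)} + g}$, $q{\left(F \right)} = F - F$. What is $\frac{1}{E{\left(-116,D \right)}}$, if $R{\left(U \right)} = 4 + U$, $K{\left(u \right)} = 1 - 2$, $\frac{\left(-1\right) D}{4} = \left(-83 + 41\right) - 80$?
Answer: $- \frac{87}{2} \approx -43.5$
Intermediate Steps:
$D = 488$ ($D = - 4 \left(\left(-83 + 41\right) - 80\right) = - 4 \left(-42 - 80\right) = \left(-4\right) \left(-122\right) = 488$)
$K{\left(u \right)} = -1$ ($K{\left(u \right)} = 1 - 2 = -1$)
$q{\left(F \right)} = 0$
$E{\left(g,n \right)} = \frac{8}{3 g}$ ($E{\left(g,n \right)} = \frac{\left(-1 + \left(4 + 5\right)\right) \frac{1}{0 + g}}{3} = \frac{\left(-1 + 9\right) \frac{1}{g}}{3} = \frac{8 \frac{1}{g}}{3} = \frac{8}{3 g}$)
$\frac{1}{E{\left(-116,D \right)}} = \frac{1}{\frac{8}{3} \frac{1}{-116}} = \frac{1}{\frac{8}{3} \left(- \frac{1}{116}\right)} = \frac{1}{- \frac{2}{87}} = - \frac{87}{2}$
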